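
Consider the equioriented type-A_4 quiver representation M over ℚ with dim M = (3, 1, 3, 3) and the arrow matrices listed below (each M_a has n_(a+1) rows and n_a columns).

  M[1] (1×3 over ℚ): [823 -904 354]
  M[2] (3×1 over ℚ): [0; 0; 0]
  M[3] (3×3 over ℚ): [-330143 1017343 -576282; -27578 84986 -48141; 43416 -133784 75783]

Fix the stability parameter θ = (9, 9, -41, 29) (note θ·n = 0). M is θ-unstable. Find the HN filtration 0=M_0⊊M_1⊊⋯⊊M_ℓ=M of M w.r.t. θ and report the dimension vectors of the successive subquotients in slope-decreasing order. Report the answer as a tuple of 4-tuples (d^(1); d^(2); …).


Via rank(M_{q-1}∘⋯∘M_p): M ≅ I[1,1]^2, I[1,2], I[3,3], I[3,4]^2, I[4,4].
μ_θ-semistable layers: μ^(1)=29; μ^(2)=9; μ^(3)=-41

((0, 0, 0, 3); (3, 1, 0, 0); (0, 0, 3, 0))


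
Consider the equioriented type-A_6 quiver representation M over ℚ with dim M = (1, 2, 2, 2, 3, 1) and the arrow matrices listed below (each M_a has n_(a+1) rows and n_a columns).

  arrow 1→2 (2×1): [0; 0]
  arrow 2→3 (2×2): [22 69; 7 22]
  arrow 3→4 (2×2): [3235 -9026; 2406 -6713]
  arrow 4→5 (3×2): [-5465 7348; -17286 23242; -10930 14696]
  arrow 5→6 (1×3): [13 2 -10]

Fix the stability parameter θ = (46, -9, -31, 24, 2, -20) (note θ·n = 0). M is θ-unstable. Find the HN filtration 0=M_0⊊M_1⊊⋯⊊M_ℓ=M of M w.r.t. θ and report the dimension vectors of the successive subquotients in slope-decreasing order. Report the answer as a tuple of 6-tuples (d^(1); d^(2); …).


Via rank(M_{q-1}∘⋯∘M_p): M ≅ I[1,1], I[2,5], I[2,6], I[5,5].
μ_θ-semistable layers: μ^(1)=46; μ^(2)=13; μ^(3)=2; μ^(4)=-20

((1, 0, 0, 0, 0, 0); (0, 0, 0, 1, 1, 0); (0, 0, 0, 1, 2, 1); (0, 2, 2, 0, 0, 0))


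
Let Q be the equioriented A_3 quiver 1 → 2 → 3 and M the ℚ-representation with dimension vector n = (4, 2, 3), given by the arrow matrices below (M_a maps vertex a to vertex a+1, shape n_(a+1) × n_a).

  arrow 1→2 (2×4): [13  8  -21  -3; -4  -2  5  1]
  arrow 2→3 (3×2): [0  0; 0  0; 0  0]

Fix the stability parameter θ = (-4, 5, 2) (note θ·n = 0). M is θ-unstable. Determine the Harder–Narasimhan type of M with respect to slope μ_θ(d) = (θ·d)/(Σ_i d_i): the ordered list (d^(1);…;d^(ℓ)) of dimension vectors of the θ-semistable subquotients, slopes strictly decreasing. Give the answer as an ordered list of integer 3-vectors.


Interval decomposition of M: I[1,1]^2, I[1,2]^2, I[3,3]^3.
HN type (ℓ=3): μ^(1)=5; μ^(2)=2; μ^(3)=-4

((0, 2, 0); (0, 0, 3); (4, 0, 0))


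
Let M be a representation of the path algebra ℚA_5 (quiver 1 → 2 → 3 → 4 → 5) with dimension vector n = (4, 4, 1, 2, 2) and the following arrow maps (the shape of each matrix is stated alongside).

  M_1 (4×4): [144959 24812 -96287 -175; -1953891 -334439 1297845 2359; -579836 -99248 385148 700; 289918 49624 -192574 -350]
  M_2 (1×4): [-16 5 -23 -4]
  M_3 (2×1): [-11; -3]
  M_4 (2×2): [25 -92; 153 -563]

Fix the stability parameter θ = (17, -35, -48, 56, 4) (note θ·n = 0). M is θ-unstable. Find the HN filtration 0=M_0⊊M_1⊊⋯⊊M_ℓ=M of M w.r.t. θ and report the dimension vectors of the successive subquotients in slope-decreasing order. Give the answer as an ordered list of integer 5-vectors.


Via rank(M_{q-1}∘⋯∘M_p): M ≅ I[1,1]^2, I[1,2], I[1,5], I[2,2]^2, I[4,5].
μ_θ-semistable layers: μ^(1)=30; μ^(2)=17; μ^(3)=-9; μ^(4)=-22; μ^(5)=-35

((0, 0, 0, 2, 2); (2, 0, 0, 0, 0); (1, 1, 0, 0, 0); (1, 1, 1, 0, 0); (0, 2, 0, 0, 0))


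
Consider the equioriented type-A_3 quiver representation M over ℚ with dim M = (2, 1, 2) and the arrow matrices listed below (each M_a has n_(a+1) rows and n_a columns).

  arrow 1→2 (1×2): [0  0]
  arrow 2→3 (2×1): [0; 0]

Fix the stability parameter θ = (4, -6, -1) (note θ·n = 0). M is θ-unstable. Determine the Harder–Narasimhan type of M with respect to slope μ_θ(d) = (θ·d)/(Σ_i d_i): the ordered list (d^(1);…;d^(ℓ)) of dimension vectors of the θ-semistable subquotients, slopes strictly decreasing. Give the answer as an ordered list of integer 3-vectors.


Interval decomposition of M: I[1,1]^2, I[2,2], I[3,3]^2.
HN type (ℓ=3): μ^(1)=4; μ^(2)=-1; μ^(3)=-6

((2, 0, 0); (0, 0, 2); (0, 1, 0))


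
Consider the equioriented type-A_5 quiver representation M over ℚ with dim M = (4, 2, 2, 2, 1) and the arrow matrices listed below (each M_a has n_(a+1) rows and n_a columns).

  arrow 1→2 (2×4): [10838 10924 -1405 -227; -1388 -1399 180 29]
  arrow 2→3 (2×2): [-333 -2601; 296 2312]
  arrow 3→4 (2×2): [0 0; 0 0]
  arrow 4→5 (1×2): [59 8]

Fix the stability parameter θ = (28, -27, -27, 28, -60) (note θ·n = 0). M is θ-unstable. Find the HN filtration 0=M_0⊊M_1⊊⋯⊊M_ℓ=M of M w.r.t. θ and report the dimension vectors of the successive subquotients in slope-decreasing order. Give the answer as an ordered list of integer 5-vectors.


Barcode: M ≅ I[1,1]^2, I[1,2], I[1,3], I[3,3], I[4,4], I[4,5]. HN layers by μ_θ (5 steps, strictly decreasing):
  μ^(1)=28; μ^(2)=1/2; μ^(3)=-26/3; μ^(4)=-16; μ^(5)=-27

((2, 0, 0, 1, 0); (1, 1, 0, 0, 0); (1, 1, 1, 0, 0); (0, 0, 0, 1, 1); (0, 0, 1, 0, 0))


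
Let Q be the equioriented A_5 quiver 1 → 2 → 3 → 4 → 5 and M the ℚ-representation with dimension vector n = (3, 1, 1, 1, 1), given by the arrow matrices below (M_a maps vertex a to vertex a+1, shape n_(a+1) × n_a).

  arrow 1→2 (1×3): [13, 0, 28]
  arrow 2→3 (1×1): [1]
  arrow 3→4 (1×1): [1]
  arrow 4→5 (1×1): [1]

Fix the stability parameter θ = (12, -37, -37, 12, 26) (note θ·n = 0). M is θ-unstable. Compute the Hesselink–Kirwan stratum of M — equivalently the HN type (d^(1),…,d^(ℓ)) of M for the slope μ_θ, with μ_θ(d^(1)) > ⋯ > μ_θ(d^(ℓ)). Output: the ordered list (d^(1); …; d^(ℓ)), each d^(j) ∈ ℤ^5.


Via rank(M_{q-1}∘⋯∘M_p): M ≅ I[1,1]^2, I[1,5].
μ_θ-semistable layers: μ^(1)=26; μ^(2)=12; μ^(3)=-62/3

((0, 0, 0, 0, 1); (2, 0, 0, 1, 0); (1, 1, 1, 0, 0))


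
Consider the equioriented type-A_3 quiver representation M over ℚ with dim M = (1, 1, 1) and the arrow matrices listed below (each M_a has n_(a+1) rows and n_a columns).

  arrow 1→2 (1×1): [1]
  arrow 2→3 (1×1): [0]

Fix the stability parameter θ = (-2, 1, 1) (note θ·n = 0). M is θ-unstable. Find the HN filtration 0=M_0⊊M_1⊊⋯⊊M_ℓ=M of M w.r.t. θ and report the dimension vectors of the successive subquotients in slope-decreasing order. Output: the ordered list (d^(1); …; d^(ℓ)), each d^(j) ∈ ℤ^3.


Barcode: M ≅ I[1,2], I[3,3]. HN layers by μ_θ (2 steps, strictly decreasing):
  μ^(1)=1; μ^(2)=-2

((0, 1, 1); (1, 0, 0))


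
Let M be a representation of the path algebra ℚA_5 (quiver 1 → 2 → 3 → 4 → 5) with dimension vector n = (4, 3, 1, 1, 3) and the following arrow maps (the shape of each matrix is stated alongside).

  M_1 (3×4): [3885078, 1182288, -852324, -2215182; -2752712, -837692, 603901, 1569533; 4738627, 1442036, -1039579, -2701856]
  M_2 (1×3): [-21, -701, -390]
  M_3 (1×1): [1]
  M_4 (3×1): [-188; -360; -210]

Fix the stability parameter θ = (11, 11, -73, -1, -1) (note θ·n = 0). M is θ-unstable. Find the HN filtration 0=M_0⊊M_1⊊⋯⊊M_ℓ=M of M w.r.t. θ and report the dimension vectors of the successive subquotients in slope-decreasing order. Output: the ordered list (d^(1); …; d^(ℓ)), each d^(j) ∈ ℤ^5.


Barcode: M ≅ I[1,1]^2, I[1,2], I[1,5], I[2,2], I[5,5]^2. HN layers by μ_θ (3 steps, strictly decreasing):
  μ^(1)=11; μ^(2)=-1; μ^(3)=-17

((3, 2, 0, 0, 0); (0, 0, 0, 1, 3); (1, 1, 1, 0, 0))


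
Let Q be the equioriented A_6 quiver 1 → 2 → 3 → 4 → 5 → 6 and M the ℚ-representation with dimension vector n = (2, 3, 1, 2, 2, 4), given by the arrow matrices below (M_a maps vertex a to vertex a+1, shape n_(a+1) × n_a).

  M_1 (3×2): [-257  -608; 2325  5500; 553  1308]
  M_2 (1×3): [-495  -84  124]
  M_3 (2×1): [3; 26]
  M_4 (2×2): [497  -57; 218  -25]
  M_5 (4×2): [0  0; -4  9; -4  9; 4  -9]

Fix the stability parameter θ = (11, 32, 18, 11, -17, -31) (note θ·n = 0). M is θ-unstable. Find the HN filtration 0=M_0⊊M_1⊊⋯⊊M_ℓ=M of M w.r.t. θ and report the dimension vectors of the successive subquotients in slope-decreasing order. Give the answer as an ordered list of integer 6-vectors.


Via rank(M_{q-1}∘⋯∘M_p): M ≅ I[1,2], I[1,5], I[2,2], I[4,6], I[6,6]^3.
μ_θ-semistable layers: μ^(1)=32; μ^(2)=11; μ^(3)=-37/3; μ^(4)=-31

((0, 2, 0, 0, 0, 0); (2, 1, 1, 1, 1, 0); (0, 0, 0, 1, 1, 1); (0, 0, 0, 0, 0, 3))


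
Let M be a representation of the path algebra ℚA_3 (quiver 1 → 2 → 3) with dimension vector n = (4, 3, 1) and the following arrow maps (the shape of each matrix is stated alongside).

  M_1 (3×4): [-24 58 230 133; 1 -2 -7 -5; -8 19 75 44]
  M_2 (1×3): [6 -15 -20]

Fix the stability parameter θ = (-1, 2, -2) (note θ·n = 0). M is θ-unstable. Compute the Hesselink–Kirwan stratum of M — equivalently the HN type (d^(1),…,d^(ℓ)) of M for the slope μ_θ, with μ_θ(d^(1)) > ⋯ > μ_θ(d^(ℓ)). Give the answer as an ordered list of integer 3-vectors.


Via rank(M_{q-1}∘⋯∘M_p): M ≅ I[1,1], I[1,2]^2, I[1,3].
μ_θ-semistable layers: μ^(1)=2; μ^(2)=0; μ^(3)=-1

((0, 2, 0); (0, 1, 1); (4, 0, 0))


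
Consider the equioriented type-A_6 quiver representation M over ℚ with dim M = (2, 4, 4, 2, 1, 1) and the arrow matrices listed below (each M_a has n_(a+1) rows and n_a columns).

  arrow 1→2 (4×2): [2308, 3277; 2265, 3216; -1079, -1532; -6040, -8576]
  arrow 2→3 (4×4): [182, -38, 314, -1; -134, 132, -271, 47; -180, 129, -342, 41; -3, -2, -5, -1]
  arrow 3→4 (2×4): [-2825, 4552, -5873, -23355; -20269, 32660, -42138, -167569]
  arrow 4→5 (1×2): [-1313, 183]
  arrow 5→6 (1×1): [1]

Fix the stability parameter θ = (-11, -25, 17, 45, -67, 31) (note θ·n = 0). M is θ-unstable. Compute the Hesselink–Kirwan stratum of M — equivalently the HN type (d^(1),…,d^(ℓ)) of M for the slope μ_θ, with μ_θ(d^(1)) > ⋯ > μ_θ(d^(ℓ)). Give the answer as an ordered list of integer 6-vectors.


Barcode: M ≅ I[1,4], I[1,6], I[2,3]^2. HN layers by μ_θ (6 steps, strictly decreasing):
  μ^(1)=45; μ^(2)=31; μ^(3)=17; μ^(4)=-5/3; μ^(5)=-18; μ^(6)=-25

((0, 0, 0, 1, 0, 0); (0, 0, 0, 0, 0, 1); (0, 0, 3, 0, 0, 0); (0, 0, 1, 1, 1, 0); (2, 2, 0, 0, 0, 0); (0, 2, 0, 0, 0, 0))


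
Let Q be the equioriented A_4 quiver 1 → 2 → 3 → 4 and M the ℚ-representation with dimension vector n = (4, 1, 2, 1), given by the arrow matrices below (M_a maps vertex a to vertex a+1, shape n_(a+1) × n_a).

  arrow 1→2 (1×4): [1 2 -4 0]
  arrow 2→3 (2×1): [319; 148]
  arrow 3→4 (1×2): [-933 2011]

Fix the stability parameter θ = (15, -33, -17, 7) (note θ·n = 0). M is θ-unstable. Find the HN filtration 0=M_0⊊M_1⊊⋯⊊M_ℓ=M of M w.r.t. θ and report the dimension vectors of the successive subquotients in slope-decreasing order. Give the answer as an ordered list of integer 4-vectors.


Barcode: M ≅ I[1,1]^3, I[1,4], I[3,3]. HN layers by μ_θ (4 steps, strictly decreasing):
  μ^(1)=15; μ^(2)=7; μ^(3)=-35/3; μ^(4)=-17

((3, 0, 0, 0); (0, 0, 0, 1); (1, 1, 1, 0); (0, 0, 1, 0))


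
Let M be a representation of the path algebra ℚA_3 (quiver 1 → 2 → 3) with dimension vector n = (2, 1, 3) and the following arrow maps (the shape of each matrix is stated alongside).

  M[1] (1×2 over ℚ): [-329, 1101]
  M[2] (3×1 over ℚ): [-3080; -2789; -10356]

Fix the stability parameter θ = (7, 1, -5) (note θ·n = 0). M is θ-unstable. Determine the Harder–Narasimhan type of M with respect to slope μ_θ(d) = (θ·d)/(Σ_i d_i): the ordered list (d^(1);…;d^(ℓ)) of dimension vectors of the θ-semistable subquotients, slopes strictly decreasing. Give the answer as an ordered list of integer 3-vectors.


Barcode: M ≅ I[1,1], I[1,3], I[3,3]^2. HN layers by μ_θ (3 steps, strictly decreasing):
  μ^(1)=7; μ^(2)=1; μ^(3)=-5

((1, 0, 0); (1, 1, 1); (0, 0, 2))


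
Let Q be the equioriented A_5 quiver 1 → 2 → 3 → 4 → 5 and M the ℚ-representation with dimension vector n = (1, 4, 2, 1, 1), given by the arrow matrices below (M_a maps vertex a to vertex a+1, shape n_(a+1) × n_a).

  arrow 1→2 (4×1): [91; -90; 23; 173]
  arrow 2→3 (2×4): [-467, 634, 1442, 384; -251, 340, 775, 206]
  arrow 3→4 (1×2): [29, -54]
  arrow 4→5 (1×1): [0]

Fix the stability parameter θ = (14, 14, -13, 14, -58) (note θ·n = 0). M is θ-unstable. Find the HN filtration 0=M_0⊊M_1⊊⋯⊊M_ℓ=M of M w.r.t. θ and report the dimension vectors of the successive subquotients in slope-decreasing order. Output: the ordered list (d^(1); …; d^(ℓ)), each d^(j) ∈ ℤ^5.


Barcode: M ≅ I[1,4], I[2,2]^2, I[2,3], I[5,5]. HN layers by μ_θ (4 steps, strictly decreasing):
  μ^(1)=14; μ^(2)=5; μ^(3)=1/2; μ^(4)=-58

((0, 2, 0, 1, 0); (1, 1, 1, 0, 0); (0, 1, 1, 0, 0); (0, 0, 0, 0, 1))


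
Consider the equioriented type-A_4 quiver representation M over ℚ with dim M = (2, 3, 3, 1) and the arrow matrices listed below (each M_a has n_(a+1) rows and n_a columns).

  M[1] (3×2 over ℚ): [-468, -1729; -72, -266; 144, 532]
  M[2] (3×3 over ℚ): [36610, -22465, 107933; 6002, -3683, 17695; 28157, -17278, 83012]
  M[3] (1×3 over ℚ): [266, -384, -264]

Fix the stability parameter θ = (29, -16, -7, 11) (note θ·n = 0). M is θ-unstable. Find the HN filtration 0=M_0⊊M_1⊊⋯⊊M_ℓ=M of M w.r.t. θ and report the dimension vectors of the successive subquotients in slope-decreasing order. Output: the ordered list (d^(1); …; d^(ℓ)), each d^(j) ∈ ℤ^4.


Via rank(M_{q-1}∘⋯∘M_p): M ≅ I[1,1], I[1,3], I[2,2], I[2,4], I[3,3].
μ_θ-semistable layers: μ^(1)=29; μ^(2)=11; μ^(3)=2; μ^(4)=-7; μ^(5)=-16

((1, 0, 0, 0); (0, 0, 0, 1); (1, 1, 1, 0); (0, 0, 2, 0); (0, 2, 0, 0))


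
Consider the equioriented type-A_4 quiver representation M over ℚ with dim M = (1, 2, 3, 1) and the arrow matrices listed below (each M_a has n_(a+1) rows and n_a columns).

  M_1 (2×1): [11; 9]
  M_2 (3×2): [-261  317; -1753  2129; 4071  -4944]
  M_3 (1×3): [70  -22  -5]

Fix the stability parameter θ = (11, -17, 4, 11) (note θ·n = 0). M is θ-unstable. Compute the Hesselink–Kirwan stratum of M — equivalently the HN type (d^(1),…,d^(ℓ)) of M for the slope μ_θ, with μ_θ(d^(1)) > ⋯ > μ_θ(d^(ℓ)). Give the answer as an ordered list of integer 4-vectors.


Interval decomposition of M: I[1,4], I[2,3], I[3,3].
HN type (ℓ=4): μ^(1)=11; μ^(2)=4; μ^(3)=-3; μ^(4)=-17

((0, 0, 0, 1); (0, 0, 3, 0); (1, 1, 0, 0); (0, 1, 0, 0))


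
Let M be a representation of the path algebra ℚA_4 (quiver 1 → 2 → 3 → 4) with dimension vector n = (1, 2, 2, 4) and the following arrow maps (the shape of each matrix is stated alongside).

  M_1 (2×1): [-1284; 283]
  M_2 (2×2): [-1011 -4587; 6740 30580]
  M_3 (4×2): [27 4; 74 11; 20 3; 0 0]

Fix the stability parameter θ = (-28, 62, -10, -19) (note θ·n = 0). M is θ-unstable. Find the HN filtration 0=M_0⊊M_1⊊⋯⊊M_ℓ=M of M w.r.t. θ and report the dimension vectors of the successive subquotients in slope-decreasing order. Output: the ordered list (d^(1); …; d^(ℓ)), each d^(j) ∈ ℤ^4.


Interval decomposition of M: I[1,4], I[2,2], I[3,4], I[4,4]^2.
HN type (ℓ=5): μ^(1)=62; μ^(2)=11; μ^(3)=-29/2; μ^(4)=-19; μ^(5)=-28

((0, 1, 0, 0); (0, 1, 1, 1); (0, 0, 1, 1); (0, 0, 0, 2); (1, 0, 0, 0))


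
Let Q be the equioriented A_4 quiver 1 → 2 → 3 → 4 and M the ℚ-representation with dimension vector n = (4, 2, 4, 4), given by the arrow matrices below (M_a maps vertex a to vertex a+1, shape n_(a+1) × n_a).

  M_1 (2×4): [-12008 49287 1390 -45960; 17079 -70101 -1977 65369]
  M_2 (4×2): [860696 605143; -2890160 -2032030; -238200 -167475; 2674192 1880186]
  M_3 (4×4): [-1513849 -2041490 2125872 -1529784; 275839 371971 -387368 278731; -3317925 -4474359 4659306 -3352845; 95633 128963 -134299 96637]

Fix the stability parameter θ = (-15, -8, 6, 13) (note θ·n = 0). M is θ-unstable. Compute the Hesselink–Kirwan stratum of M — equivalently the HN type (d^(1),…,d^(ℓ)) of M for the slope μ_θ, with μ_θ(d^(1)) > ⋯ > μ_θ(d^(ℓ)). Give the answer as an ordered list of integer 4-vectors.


Interval decomposition of M: I[1,1]^2, I[1,2], I[1,4], I[3,4]^3.
HN type (ℓ=4): μ^(1)=13; μ^(2)=6; μ^(3)=-8; μ^(4)=-15

((0, 0, 0, 4); (0, 0, 4, 0); (0, 2, 0, 0); (4, 0, 0, 0))


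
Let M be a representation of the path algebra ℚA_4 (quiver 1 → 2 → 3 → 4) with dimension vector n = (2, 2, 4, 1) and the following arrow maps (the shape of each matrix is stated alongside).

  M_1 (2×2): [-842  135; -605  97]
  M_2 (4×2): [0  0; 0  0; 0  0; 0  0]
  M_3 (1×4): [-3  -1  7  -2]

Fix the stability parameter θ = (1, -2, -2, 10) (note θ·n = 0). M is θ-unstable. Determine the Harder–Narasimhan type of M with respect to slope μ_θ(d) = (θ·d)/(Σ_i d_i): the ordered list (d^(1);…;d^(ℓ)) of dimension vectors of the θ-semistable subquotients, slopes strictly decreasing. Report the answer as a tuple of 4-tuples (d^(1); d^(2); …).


Interval decomposition of M: I[1,2]^2, I[3,3]^3, I[3,4].
HN type (ℓ=3): μ^(1)=10; μ^(2)=-1/2; μ^(3)=-2

((0, 0, 0, 1); (2, 2, 0, 0); (0, 0, 4, 0))


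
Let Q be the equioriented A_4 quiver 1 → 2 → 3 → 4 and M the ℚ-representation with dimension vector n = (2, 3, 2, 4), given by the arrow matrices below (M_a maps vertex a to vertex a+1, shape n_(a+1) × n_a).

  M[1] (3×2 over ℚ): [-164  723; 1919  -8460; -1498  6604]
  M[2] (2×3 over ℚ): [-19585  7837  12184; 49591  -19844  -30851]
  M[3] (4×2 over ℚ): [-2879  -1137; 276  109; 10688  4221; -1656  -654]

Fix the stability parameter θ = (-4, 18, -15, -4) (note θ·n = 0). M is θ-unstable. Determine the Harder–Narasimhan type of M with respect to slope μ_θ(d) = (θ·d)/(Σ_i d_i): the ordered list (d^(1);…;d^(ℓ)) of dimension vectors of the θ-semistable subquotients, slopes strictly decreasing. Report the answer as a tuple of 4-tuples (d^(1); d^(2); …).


Barcode: M ≅ I[1,4]^2, I[2,2], I[4,4]^2. HN layers by μ_θ (3 steps, strictly decreasing):
  μ^(1)=18; μ^(2)=-1/3; μ^(3)=-4

((0, 1, 0, 0); (0, 2, 2, 2); (2, 0, 0, 2))


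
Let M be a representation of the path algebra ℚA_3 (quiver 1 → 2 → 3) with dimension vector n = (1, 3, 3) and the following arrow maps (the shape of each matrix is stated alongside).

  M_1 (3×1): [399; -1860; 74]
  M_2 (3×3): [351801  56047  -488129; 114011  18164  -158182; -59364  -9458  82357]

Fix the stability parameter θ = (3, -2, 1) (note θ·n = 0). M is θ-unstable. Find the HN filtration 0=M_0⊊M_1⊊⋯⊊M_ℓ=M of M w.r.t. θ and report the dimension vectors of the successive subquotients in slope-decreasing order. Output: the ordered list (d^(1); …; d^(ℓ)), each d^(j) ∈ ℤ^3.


Via rank(M_{q-1}∘⋯∘M_p): M ≅ I[1,3], I[2,3]^2.
μ_θ-semistable layers: μ^(1)=1; μ^(2)=1/2; μ^(3)=-2

((0, 0, 3); (1, 1, 0); (0, 2, 0))


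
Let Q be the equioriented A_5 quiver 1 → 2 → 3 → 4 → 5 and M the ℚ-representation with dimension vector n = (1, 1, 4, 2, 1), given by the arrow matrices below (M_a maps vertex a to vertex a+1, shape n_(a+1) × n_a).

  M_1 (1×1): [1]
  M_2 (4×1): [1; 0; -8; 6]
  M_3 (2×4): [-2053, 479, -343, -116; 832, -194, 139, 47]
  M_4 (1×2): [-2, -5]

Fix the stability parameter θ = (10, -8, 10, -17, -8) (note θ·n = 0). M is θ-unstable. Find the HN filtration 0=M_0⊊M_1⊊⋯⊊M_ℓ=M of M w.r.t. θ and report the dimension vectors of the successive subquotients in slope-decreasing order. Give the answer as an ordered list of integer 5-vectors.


Via rank(M_{q-1}∘⋯∘M_p): M ≅ I[1,4], I[3,3]^2, I[3,5].
μ_θ-semistable layers: μ^(1)=10; μ^(2)=-5/4; μ^(3)=-5

((0, 0, 2, 0, 0); (1, 1, 1, 1, 0); (0, 0, 1, 1, 1))


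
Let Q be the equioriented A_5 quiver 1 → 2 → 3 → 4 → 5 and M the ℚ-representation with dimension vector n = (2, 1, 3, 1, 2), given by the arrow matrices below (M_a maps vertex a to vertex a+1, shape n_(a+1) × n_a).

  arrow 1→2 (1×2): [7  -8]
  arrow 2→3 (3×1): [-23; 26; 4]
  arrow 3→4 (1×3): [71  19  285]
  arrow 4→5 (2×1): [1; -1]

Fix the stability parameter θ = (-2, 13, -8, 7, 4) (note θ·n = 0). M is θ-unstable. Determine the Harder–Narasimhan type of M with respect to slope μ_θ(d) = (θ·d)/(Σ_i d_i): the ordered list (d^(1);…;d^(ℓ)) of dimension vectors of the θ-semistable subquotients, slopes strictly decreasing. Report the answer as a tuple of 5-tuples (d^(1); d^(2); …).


Interval decomposition of M: I[1,1], I[1,5], I[3,3]^2, I[5,5].
HN type (ℓ=5): μ^(1)=11/2; μ^(2)=4; μ^(3)=5/2; μ^(4)=-2; μ^(5)=-8

((0, 0, 0, 1, 1); (0, 0, 0, 0, 1); (0, 1, 1, 0, 0); (2, 0, 0, 0, 0); (0, 0, 2, 0, 0))


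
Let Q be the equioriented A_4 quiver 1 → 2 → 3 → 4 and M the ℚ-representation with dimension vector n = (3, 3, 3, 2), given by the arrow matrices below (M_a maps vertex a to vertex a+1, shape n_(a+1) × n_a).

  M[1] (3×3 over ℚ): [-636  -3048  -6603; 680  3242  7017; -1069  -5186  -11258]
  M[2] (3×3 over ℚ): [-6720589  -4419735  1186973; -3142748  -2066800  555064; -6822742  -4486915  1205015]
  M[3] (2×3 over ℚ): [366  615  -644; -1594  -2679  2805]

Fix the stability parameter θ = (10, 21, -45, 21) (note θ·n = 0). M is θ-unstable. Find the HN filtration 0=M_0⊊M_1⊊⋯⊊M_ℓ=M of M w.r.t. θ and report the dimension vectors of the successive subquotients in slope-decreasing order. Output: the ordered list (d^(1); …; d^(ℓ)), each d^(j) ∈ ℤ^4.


Via rank(M_{q-1}∘⋯∘M_p): M ≅ I[1,2], I[1,4]^2, I[3,3].
μ_θ-semistable layers: μ^(1)=21; μ^(2)=10; μ^(3)=-14/3; μ^(4)=-45

((0, 1, 0, 2); (1, 0, 0, 0); (2, 2, 2, 0); (0, 0, 1, 0))


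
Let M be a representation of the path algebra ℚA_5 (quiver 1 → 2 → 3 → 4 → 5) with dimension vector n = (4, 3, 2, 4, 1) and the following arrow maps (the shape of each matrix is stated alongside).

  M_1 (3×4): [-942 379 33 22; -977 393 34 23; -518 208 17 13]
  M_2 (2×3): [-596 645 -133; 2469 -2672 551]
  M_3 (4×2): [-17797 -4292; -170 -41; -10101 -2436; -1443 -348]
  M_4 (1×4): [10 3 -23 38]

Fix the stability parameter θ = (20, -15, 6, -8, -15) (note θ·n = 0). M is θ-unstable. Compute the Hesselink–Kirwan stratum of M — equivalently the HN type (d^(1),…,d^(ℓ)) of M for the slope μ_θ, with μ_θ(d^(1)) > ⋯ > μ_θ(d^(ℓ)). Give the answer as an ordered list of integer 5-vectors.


Barcode: M ≅ I[1,1], I[1,2], I[1,4], I[1,5], I[4,4]^2. HN layers by μ_θ (5 steps, strictly decreasing):
  μ^(1)=20; μ^(2)=5/2; μ^(3)=3/4; μ^(4)=-12/5; μ^(5)=-8

((1, 0, 0, 0, 0); (1, 1, 0, 0, 0); (1, 1, 1, 1, 0); (1, 1, 1, 1, 1); (0, 0, 0, 2, 0))


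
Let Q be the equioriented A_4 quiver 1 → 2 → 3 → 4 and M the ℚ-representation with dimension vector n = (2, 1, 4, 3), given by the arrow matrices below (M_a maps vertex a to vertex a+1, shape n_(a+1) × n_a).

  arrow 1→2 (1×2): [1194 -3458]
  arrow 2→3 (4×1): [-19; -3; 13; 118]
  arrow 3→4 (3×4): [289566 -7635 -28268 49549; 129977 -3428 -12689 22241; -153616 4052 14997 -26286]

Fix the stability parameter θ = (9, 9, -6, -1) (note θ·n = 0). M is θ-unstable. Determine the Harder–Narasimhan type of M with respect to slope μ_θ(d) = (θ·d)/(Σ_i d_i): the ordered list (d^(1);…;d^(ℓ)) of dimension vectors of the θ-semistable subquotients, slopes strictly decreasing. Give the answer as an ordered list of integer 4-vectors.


Interval decomposition of M: I[1,1], I[1,4], I[3,3], I[3,4]^2.
HN type (ℓ=4): μ^(1)=9; μ^(2)=11/4; μ^(3)=-1; μ^(4)=-6

((1, 0, 0, 0); (1, 1, 1, 1); (0, 0, 0, 2); (0, 0, 3, 0))


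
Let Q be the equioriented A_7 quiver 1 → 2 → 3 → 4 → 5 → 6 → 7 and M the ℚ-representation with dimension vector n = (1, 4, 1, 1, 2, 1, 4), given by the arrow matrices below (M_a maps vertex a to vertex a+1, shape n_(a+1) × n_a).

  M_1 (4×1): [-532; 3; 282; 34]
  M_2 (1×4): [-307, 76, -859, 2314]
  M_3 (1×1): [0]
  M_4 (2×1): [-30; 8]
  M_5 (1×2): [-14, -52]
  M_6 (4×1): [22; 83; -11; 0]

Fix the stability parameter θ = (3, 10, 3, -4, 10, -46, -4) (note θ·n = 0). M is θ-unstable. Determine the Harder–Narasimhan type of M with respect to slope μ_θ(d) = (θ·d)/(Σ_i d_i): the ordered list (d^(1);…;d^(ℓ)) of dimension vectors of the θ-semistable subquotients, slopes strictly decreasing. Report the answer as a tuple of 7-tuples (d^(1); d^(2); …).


Via rank(M_{q-1}∘⋯∘M_p): M ≅ I[1,3], I[2,2]^3, I[4,7], I[5,5], I[7,7]^3.
μ_θ-semistable layers: μ^(1)=10; μ^(2)=13/2; μ^(3)=3; μ^(4)=-4; μ^(5)=-40/3

((0, 3, 0, 0, 1, 0, 0); (0, 1, 1, 0, 0, 0, 0); (1, 0, 0, 0, 0, 0, 0); (0, 0, 0, 0, 0, 0, 4); (0, 0, 0, 1, 1, 1, 0))


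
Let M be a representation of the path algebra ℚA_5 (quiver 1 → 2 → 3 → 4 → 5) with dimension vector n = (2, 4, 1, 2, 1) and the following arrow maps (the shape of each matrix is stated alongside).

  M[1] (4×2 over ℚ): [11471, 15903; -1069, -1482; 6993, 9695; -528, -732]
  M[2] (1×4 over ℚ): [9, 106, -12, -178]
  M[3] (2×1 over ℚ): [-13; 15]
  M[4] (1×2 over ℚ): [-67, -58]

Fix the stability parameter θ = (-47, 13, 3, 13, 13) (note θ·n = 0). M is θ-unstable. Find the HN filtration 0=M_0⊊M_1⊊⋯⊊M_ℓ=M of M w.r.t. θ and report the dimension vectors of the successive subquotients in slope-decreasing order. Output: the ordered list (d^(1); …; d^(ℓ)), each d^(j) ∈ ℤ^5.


Via rank(M_{q-1}∘⋯∘M_p): M ≅ I[1,2], I[1,5], I[2,2]^2, I[4,4].
μ_θ-semistable layers: μ^(1)=13; μ^(2)=8; μ^(3)=-47

((0, 3, 0, 2, 1); (0, 1, 1, 0, 0); (2, 0, 0, 0, 0))


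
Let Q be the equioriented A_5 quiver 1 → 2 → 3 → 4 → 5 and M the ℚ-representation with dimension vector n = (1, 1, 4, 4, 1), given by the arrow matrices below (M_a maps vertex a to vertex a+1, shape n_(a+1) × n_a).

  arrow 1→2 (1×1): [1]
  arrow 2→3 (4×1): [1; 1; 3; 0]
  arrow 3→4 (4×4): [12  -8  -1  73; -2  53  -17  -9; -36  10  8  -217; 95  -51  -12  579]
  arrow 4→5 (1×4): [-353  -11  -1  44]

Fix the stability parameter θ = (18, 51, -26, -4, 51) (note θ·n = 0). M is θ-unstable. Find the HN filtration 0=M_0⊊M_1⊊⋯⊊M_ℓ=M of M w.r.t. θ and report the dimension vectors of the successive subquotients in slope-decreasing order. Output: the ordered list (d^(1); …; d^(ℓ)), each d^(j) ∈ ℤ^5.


Barcode: M ≅ I[1,5], I[3,4]^3. HN layers by μ_θ (4 steps, strictly decreasing):
  μ^(1)=51; μ^(2)=39/4; μ^(3)=-4; μ^(4)=-26

((0, 0, 0, 0, 1); (1, 1, 1, 1, 0); (0, 0, 0, 3, 0); (0, 0, 3, 0, 0))


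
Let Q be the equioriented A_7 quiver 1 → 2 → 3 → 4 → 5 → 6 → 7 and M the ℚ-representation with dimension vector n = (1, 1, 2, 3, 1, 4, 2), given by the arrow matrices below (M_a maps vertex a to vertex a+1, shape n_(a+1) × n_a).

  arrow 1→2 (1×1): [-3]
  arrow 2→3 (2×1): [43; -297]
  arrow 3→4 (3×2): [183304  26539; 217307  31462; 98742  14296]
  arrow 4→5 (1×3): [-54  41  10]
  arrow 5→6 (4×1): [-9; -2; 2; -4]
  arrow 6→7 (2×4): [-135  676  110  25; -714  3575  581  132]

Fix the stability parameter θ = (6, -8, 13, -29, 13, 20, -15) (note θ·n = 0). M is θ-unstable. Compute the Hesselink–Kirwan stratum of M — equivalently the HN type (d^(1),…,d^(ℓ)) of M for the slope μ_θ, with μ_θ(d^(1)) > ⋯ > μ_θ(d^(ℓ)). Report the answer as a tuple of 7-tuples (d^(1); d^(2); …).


Interval decomposition of M: I[1,7], I[3,4], I[4,4], I[6,6]^2, I[6,7].
HN type (ℓ=6): μ^(1)=20; μ^(2)=6; μ^(3)=5/2; μ^(4)=-9/2; μ^(5)=-8; μ^(6)=-29

((0, 0, 0, 0, 0, 2, 0); (0, 0, 0, 0, 1, 1, 1); (0, 0, 0, 0, 0, 1, 1); (1, 1, 1, 1, 0, 0, 0); (0, 0, 1, 1, 0, 0, 0); (0, 0, 0, 1, 0, 0, 0))


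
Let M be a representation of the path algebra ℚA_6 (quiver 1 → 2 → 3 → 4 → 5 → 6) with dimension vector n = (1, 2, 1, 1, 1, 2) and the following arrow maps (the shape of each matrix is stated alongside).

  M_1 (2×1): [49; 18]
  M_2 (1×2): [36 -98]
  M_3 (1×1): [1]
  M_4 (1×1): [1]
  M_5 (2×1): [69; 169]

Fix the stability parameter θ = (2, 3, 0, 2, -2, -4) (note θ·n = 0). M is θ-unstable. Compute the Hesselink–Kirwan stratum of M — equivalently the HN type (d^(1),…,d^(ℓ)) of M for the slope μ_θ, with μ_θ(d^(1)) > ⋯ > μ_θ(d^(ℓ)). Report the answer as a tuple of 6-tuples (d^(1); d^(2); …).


Via rank(M_{q-1}∘⋯∘M_p): M ≅ I[1,2], I[2,6], I[6,6].
μ_θ-semistable layers: μ^(1)=3; μ^(2)=2; μ^(3)=-1/5; μ^(4)=-4

((0, 1, 0, 0, 0, 0); (1, 0, 0, 0, 0, 0); (0, 1, 1, 1, 1, 1); (0, 0, 0, 0, 0, 1))


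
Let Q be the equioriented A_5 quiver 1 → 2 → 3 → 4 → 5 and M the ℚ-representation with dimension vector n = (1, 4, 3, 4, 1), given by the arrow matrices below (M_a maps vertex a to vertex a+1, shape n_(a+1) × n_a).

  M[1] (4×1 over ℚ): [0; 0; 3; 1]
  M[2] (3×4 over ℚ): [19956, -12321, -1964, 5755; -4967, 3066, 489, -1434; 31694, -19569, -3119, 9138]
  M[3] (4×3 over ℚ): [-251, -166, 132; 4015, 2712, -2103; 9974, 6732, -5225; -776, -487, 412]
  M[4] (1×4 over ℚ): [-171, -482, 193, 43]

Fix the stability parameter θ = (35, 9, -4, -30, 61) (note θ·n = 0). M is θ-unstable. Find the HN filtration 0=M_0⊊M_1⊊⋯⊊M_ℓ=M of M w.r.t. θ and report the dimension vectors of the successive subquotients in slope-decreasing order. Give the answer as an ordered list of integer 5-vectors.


Interval decomposition of M: I[1,5], I[2,2], I[2,4]^2, I[4,4].
HN type (ℓ=5): μ^(1)=61; μ^(2)=9; μ^(3)=5/2; μ^(4)=-25/3; μ^(5)=-30

((0, 0, 0, 0, 1); (0, 1, 0, 0, 0); (1, 1, 1, 1, 0); (0, 2, 2, 2, 0); (0, 0, 0, 1, 0))


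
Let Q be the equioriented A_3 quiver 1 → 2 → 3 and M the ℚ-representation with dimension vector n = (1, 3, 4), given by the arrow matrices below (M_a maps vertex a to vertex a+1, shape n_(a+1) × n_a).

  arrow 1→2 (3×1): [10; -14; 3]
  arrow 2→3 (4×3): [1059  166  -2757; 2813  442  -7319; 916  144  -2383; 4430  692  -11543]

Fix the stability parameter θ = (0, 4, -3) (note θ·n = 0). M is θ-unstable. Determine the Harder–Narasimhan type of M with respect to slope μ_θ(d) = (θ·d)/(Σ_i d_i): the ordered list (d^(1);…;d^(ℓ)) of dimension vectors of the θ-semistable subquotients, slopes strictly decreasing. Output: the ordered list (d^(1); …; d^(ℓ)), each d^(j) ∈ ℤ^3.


Interval decomposition of M: I[1,3], I[2,2], I[2,3], I[3,3]^2.
HN type (ℓ=4): μ^(1)=4; μ^(2)=1/2; μ^(3)=0; μ^(4)=-3

((0, 1, 0); (0, 2, 2); (1, 0, 0); (0, 0, 2))


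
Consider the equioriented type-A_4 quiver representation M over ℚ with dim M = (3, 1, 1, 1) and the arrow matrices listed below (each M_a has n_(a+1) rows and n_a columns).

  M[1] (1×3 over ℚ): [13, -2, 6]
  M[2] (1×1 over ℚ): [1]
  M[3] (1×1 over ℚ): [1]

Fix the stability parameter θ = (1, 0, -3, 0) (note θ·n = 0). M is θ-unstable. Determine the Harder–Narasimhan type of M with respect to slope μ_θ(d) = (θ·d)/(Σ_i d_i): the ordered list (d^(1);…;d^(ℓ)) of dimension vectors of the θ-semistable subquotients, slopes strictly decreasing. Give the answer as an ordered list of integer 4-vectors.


Via rank(M_{q-1}∘⋯∘M_p): M ≅ I[1,1]^2, I[1,4].
μ_θ-semistable layers: μ^(1)=1; μ^(2)=0; μ^(3)=-2/3

((2, 0, 0, 0); (0, 0, 0, 1); (1, 1, 1, 0))


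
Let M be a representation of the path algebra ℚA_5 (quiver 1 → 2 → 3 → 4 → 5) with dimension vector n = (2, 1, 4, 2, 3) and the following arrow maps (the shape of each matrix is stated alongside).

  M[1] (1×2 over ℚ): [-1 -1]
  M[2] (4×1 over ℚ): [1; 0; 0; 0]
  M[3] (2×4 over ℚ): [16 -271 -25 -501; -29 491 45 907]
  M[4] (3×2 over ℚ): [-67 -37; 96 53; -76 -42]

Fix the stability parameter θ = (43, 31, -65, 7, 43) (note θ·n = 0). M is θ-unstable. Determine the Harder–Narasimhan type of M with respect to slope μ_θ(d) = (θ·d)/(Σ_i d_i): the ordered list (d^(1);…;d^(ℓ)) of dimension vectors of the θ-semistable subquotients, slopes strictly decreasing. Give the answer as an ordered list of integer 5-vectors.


Interval decomposition of M: I[1,1], I[1,5], I[3,3]^2, I[3,5], I[5,5].
HN type (ℓ=4): μ^(1)=43; μ^(2)=7; μ^(3)=3; μ^(4)=-65

((1, 0, 0, 0, 3); (0, 0, 0, 2, 0); (1, 1, 1, 0, 0); (0, 0, 3, 0, 0))


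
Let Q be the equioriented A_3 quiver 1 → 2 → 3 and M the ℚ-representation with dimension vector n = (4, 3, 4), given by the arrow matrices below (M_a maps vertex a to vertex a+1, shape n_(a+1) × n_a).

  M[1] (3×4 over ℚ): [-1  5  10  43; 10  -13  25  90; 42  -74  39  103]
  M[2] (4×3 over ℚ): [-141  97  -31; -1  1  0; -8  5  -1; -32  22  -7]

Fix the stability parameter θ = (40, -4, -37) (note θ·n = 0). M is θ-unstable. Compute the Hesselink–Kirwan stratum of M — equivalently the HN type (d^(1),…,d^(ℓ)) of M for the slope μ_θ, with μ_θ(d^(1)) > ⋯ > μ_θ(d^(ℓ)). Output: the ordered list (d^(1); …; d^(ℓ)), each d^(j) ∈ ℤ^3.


Via rank(M_{q-1}∘⋯∘M_p): M ≅ I[1,1], I[1,3]^3, I[3,3].
μ_θ-semistable layers: μ^(1)=40; μ^(2)=-1/3; μ^(3)=-37

((1, 0, 0); (3, 3, 3); (0, 0, 1))


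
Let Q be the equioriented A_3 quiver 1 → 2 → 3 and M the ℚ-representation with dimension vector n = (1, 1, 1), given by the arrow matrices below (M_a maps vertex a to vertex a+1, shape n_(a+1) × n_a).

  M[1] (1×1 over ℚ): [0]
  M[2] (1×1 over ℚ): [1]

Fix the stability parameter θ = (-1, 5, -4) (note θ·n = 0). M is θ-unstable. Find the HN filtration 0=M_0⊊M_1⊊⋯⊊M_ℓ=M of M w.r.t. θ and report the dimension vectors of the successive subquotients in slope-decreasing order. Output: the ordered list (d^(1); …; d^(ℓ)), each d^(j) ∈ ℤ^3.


Via rank(M_{q-1}∘⋯∘M_p): M ≅ I[1,1], I[2,3].
μ_θ-semistable layers: μ^(1)=1/2; μ^(2)=-1

((0, 1, 1); (1, 0, 0))


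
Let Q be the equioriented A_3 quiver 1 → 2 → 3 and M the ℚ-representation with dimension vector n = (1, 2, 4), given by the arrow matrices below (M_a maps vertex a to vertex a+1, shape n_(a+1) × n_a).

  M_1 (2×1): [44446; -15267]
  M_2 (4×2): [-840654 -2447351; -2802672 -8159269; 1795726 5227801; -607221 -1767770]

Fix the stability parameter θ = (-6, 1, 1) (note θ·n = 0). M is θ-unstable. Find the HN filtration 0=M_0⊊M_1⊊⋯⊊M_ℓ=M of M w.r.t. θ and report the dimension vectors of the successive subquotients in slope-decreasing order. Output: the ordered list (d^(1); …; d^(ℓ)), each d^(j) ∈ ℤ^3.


Barcode: M ≅ I[1,3], I[2,3], I[3,3]^2. HN layers by μ_θ (2 steps, strictly decreasing):
  μ^(1)=1; μ^(2)=-6

((0, 2, 4); (1, 0, 0))


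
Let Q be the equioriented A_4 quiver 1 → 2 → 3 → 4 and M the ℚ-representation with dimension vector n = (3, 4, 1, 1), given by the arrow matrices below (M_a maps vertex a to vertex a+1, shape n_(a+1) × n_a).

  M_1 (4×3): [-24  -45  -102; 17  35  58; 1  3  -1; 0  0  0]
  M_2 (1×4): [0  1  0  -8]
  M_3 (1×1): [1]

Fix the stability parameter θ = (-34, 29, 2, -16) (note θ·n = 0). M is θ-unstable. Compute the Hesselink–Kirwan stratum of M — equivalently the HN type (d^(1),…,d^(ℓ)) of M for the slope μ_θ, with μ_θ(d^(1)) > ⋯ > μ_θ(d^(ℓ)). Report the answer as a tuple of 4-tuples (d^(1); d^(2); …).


Via rank(M_{q-1}∘⋯∘M_p): M ≅ I[1,2]^2, I[1,4], I[2,2].
μ_θ-semistable layers: μ^(1)=29; μ^(2)=5; μ^(3)=-34

((0, 3, 0, 0); (0, 1, 1, 1); (3, 0, 0, 0))


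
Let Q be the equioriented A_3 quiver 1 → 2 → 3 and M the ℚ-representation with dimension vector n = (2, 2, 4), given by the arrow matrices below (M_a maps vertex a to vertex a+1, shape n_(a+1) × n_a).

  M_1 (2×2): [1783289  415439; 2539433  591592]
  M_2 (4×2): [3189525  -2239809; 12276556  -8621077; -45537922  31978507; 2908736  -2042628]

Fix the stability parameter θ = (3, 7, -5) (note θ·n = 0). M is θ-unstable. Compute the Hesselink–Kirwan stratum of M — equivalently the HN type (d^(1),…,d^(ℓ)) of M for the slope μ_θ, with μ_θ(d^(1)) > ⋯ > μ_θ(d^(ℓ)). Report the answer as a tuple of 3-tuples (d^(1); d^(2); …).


Via rank(M_{q-1}∘⋯∘M_p): M ≅ I[1,3]^2, I[3,3]^2.
μ_θ-semistable layers: μ^(1)=5/3; μ^(2)=-5

((2, 2, 2); (0, 0, 2))


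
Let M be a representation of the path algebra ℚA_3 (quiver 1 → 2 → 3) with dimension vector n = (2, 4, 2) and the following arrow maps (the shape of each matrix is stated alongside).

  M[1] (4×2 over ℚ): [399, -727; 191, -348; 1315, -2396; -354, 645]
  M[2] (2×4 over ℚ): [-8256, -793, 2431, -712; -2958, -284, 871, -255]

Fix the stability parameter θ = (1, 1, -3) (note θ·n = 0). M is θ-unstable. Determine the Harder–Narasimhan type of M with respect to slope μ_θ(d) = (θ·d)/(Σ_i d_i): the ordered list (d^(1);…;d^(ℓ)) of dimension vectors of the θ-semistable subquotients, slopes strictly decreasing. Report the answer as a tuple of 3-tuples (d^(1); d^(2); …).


Barcode: M ≅ I[1,3]^2, I[2,2]^2. HN layers by μ_θ (2 steps, strictly decreasing):
  μ^(1)=1; μ^(2)=-1/3

((0, 2, 0); (2, 2, 2))


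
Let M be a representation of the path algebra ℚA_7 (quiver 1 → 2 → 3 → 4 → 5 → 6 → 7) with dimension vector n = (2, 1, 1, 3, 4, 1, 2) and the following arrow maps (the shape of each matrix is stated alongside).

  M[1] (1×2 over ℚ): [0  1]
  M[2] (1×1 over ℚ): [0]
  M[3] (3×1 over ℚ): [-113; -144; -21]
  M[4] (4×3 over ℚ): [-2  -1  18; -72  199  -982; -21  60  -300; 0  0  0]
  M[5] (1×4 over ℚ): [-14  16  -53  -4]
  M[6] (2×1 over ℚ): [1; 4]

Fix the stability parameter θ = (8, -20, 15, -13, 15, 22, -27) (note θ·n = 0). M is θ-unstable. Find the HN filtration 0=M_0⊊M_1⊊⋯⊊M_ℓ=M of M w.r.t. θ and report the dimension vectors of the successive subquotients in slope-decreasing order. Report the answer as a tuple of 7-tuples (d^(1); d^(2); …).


Interval decomposition of M: I[1,1], I[1,2], I[3,7], I[4,4], I[4,5], I[5,5]^2, I[7,7].
HN type (ℓ=7): μ^(1)=15; μ^(2)=8; μ^(3)=10/3; μ^(4)=1; μ^(5)=-6; μ^(6)=-13; μ^(7)=-27

((0, 0, 0, 0, 3, 0, 0); (1, 0, 0, 0, 0, 0, 0); (0, 0, 0, 0, 1, 1, 1); (0, 0, 1, 1, 0, 0, 0); (1, 1, 0, 0, 0, 0, 0); (0, 0, 0, 2, 0, 0, 0); (0, 0, 0, 0, 0, 0, 1))


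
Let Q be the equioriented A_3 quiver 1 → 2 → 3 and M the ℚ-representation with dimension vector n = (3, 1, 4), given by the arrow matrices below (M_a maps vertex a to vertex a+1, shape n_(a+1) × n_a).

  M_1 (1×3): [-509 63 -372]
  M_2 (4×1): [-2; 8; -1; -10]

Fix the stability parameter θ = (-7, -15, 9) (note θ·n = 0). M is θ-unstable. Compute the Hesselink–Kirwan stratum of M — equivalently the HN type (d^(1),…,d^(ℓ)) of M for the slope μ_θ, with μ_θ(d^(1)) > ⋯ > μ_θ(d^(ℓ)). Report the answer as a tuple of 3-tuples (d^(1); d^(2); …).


Barcode: M ≅ I[1,1]^2, I[1,3], I[3,3]^3. HN layers by μ_θ (3 steps, strictly decreasing):
  μ^(1)=9; μ^(2)=-7; μ^(3)=-11

((0, 0, 4); (2, 0, 0); (1, 1, 0))


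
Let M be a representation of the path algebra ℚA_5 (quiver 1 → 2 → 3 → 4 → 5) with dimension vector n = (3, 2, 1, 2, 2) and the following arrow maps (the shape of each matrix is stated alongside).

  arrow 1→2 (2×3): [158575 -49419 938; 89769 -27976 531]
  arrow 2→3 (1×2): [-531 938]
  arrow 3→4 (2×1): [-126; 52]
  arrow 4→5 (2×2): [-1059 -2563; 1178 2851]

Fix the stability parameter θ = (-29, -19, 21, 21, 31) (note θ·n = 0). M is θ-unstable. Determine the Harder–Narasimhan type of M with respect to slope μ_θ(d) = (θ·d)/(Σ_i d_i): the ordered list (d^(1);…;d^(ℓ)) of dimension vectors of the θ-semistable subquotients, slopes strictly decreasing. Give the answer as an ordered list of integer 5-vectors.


Barcode: M ≅ I[1,1], I[1,2], I[1,5], I[4,5]. HN layers by μ_θ (4 steps, strictly decreasing):
  μ^(1)=31; μ^(2)=21; μ^(3)=-19; μ^(4)=-29

((0, 0, 0, 0, 2); (0, 0, 1, 2, 0); (0, 2, 0, 0, 0); (3, 0, 0, 0, 0))


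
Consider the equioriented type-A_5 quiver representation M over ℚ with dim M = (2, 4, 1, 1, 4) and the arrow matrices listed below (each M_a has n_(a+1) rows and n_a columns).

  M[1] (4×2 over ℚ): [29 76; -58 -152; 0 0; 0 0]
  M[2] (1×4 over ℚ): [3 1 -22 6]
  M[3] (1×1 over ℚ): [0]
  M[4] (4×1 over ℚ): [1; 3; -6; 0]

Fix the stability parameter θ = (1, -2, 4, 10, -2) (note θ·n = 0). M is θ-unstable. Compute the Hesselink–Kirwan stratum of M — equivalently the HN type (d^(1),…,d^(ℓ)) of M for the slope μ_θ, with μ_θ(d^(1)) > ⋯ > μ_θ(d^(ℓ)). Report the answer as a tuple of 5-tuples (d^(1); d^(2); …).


Barcode: M ≅ I[1,1], I[1,3], I[2,2]^3, I[4,5], I[5,5]^3. HN layers by μ_θ (4 steps, strictly decreasing):
  μ^(1)=4; μ^(2)=1; μ^(3)=-1/2; μ^(4)=-2

((0, 0, 1, 1, 1); (1, 0, 0, 0, 0); (1, 1, 0, 0, 0); (0, 3, 0, 0, 3))
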